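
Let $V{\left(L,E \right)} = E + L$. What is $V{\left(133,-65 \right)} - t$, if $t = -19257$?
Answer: $19325$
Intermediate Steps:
$V{\left(133,-65 \right)} - t = \left(-65 + 133\right) - -19257 = 68 + 19257 = 19325$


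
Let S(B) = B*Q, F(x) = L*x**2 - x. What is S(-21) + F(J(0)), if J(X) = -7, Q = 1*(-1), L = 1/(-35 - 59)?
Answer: 2583/94 ≈ 27.479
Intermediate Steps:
L = -1/94 (L = 1/(-94) = -1/94 ≈ -0.010638)
Q = -1
F(x) = -x - x**2/94 (F(x) = -x**2/94 - x = -x - x**2/94)
S(B) = -B (S(B) = B*(-1) = -B)
S(-21) + F(J(0)) = -1*(-21) - 1/94*(-7)*(94 - 7) = 21 - 1/94*(-7)*87 = 21 + 609/94 = 2583/94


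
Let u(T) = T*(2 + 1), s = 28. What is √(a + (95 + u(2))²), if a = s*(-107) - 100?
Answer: 7*√145 ≈ 84.291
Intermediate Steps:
a = -3096 (a = 28*(-107) - 100 = -2996 - 100 = -3096)
u(T) = 3*T (u(T) = T*3 = 3*T)
√(a + (95 + u(2))²) = √(-3096 + (95 + 3*2)²) = √(-3096 + (95 + 6)²) = √(-3096 + 101²) = √(-3096 + 10201) = √7105 = 7*√145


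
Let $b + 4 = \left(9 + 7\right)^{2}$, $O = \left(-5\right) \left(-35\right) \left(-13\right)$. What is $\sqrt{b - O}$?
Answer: $19 \sqrt{7} \approx 50.269$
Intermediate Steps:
$O = -2275$ ($O = 175 \left(-13\right) = -2275$)
$b = 252$ ($b = -4 + \left(9 + 7\right)^{2} = -4 + 16^{2} = -4 + 256 = 252$)
$\sqrt{b - O} = \sqrt{252 - -2275} = \sqrt{252 + 2275} = \sqrt{2527} = 19 \sqrt{7}$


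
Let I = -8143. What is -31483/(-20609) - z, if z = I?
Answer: 167850570/20609 ≈ 8144.5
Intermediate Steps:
z = -8143
-31483/(-20609) - z = -31483/(-20609) - 1*(-8143) = -31483*(-1/20609) + 8143 = 31483/20609 + 8143 = 167850570/20609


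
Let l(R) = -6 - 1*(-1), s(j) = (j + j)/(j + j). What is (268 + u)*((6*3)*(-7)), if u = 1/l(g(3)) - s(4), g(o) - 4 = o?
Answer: -168084/5 ≈ -33617.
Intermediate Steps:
s(j) = 1 (s(j) = (2*j)/((2*j)) = (2*j)*(1/(2*j)) = 1)
g(o) = 4 + o
l(R) = -5 (l(R) = -6 + 1 = -5)
u = -6/5 (u = 1/(-5) - 1*1 = -1/5 - 1 = -6/5 ≈ -1.2000)
(268 + u)*((6*3)*(-7)) = (268 - 6/5)*((6*3)*(-7)) = 1334*(18*(-7))/5 = (1334/5)*(-126) = -168084/5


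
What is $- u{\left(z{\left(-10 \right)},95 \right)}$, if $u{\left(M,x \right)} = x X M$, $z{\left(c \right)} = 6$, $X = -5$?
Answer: $2850$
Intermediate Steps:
$u{\left(M,x \right)} = - 5 M x$ ($u{\left(M,x \right)} = x \left(-5\right) M = - 5 x M = - 5 M x$)
$- u{\left(z{\left(-10 \right)},95 \right)} = - \left(-5\right) 6 \cdot 95 = \left(-1\right) \left(-2850\right) = 2850$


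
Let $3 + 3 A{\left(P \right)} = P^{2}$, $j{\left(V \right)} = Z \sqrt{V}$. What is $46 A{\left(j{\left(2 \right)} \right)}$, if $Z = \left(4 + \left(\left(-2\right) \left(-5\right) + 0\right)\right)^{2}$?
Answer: $\frac{3534134}{3} \approx 1.178 \cdot 10^{6}$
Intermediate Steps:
$Z = 196$ ($Z = \left(4 + \left(10 + 0\right)\right)^{2} = \left(4 + 10\right)^{2} = 14^{2} = 196$)
$j{\left(V \right)} = 196 \sqrt{V}$
$A{\left(P \right)} = -1 + \frac{P^{2}}{3}$
$46 A{\left(j{\left(2 \right)} \right)} = 46 \left(-1 + \frac{\left(196 \sqrt{2}\right)^{2}}{3}\right) = 46 \left(-1 + \frac{1}{3} \cdot 76832\right) = 46 \left(-1 + \frac{76832}{3}\right) = 46 \cdot \frac{76829}{3} = \frac{3534134}{3}$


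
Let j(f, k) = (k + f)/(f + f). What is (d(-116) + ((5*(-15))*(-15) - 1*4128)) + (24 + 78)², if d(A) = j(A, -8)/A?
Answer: 49793897/6728 ≈ 7401.0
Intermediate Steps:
j(f, k) = (f + k)/(2*f) (j(f, k) = (f + k)/((2*f)) = (f + k)*(1/(2*f)) = (f + k)/(2*f))
d(A) = (-8 + A)/(2*A²) (d(A) = ((A - 8)/(2*A))/A = ((-8 + A)/(2*A))/A = (-8 + A)/(2*A²))
(d(-116) + ((5*(-15))*(-15) - 1*4128)) + (24 + 78)² = ((½)*(-8 - 116)/(-116)² + ((5*(-15))*(-15) - 1*4128)) + (24 + 78)² = ((½)*(1/13456)*(-124) + (-75*(-15) - 4128)) + 102² = (-31/6728 + (1125 - 4128)) + 10404 = (-31/6728 - 3003) + 10404 = -20204215/6728 + 10404 = 49793897/6728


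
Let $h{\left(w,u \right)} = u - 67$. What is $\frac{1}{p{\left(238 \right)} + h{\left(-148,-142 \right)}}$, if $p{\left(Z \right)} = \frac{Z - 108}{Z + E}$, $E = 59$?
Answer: $- \frac{297}{61943} \approx -0.0047947$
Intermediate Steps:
$h{\left(w,u \right)} = -67 + u$ ($h{\left(w,u \right)} = u - 67 = -67 + u$)
$p{\left(Z \right)} = \frac{-108 + Z}{59 + Z}$ ($p{\left(Z \right)} = \frac{Z - 108}{Z + 59} = \frac{-108 + Z}{59 + Z}$)
$\frac{1}{p{\left(238 \right)} + h{\left(-148,-142 \right)}} = \frac{1}{\frac{-108 + 238}{59 + 238} - 209} = \frac{1}{\frac{1}{297} \cdot 130 - 209} = \frac{1}{\frac{130}{297} - 209} = \frac{1}{- \frac{61943}{297}} = - \frac{297}{61943}$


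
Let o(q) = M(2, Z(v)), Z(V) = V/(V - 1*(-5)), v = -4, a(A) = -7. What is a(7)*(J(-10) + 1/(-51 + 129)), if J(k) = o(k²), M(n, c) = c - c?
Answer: -7/78 ≈ -0.089744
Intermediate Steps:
Z(V) = V/(5 + V) (Z(V) = V/(V + 5) = V/(5 + V))
M(n, c) = 0
o(q) = 0
J(k) = 0
a(7)*(J(-10) + 1/(-51 + 129)) = -7*(0 + 1/(-51 + 129)) = -7*(0 + 1/78) = -7*1/78 = -7/78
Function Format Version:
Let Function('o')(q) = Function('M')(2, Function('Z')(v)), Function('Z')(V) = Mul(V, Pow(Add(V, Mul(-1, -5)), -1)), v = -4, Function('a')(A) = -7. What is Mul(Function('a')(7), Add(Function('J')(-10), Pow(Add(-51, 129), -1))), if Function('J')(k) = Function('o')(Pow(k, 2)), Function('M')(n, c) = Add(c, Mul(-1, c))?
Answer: Rational(-7, 78) ≈ -0.089744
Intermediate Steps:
Function('Z')(V) = Mul(V, Pow(Add(5, V), -1)) (Function('Z')(V) = Mul(V, Pow(Add(V, 5), -1)) = Mul(V, Pow(Add(5, V), -1)))
Function('M')(n, c) = 0
Function('o')(q) = 0
Function('J')(k) = 0
Mul(Function('a')(7), Add(Function('J')(-10), Pow(Add(-51, 129), -1))) = Mul(-7, Add(0, Pow(Add(-51, 129), -1))) = Mul(-7, Add(0, Pow(78, -1))) = Mul(-7, Add(0, Rational(1, 78))) = Mul(-7, Rational(1, 78)) = Rational(-7, 78)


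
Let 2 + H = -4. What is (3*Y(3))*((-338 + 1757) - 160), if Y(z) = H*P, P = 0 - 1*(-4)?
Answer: -90648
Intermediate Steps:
H = -6 (H = -2 - 4 = -6)
P = 4 (P = 0 + 4 = 4)
Y(z) = -24 (Y(z) = -6*4 = -24)
(3*Y(3))*((-338 + 1757) - 160) = (3*(-24))*((-338 + 1757) - 160) = -72*(1419 - 160) = -72*1259 = -90648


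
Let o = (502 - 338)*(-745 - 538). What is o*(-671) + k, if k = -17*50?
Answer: 141185602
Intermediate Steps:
k = -850
o = -210412 (o = 164*(-1283) = -210412)
o*(-671) + k = -210412*(-671) - 850 = 141186452 - 850 = 141185602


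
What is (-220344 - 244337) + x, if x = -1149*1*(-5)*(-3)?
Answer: -481916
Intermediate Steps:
x = -17235 (x = -(-5745)*(-3) = -1149*15 = -17235)
(-220344 - 244337) + x = (-220344 - 244337) - 17235 = -464681 - 17235 = -481916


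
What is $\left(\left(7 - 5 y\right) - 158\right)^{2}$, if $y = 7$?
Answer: $34596$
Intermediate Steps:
$\left(\left(7 - 5 y\right) - 158\right)^{2} = \left(\left(7 - 35\right) - 158\right)^{2} = \left(-28 - 158\right)^{2} = \left(-186\right)^{2} = 34596$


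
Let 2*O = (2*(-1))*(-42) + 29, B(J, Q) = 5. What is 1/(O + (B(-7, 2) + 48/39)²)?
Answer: 338/32219 ≈ 0.010491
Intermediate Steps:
O = 113/2 (O = ((2*(-1))*(-42) + 29)/2 = (-2*(-42) + 29)/2 = (84 + 29)/2 = (½)*113 = 113/2 ≈ 56.500)
1/(O + (B(-7, 2) + 48/39)²) = 1/(113/2 + (5 + 48/39)²) = 1/(113/2 + (5 + 48*(1/39))²) = 1/(113/2 + (5 + 16/13)²) = 1/(113/2 + (81/13)²) = 1/(113/2 + 6561/169) = 1/(32219/338) = 338/32219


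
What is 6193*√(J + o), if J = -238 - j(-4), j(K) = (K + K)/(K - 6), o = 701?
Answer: 6193*√11555/5 ≈ 1.3314e+5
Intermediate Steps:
j(K) = 2*K/(-6 + K) (j(K) = (2*K)/(-6 + K) = 2*K/(-6 + K))
J = -1194/5 (J = -238 - 2*(-4)/(-6 - 4) = -238 - 2*(-4)/(-10) = -238 - 2*(-4)*(-1)/10 = -238 - 1*⅘ = -238 - ⅘ = -1194/5 ≈ -238.80)
6193*√(J + o) = 6193*√(-1194/5 + 701) = 6193*√(2311/5) = 6193*(√11555/5) = 6193*√11555/5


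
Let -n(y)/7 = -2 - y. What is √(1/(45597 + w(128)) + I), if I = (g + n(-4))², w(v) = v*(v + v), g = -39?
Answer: √17250274767390/78365 ≈ 53.000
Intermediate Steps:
n(y) = 14 + 7*y (n(y) = -7*(-2 - y) = 14 + 7*y)
w(v) = 2*v² (w(v) = v*(2*v) = 2*v²)
I = 2809 (I = (-39 + (14 + 7*(-4)))² = (-39 + (14 - 28))² = (-39 - 14)² = (-53)² = 2809)
√(1/(45597 + w(128)) + I) = √(1/(45597 + 2*128²) + 2809) = √(1/(45597 + 2*16384) + 2809) = √(1/(45597 + 32768) + 2809) = √(1/78365 + 2809) = √(220127286/78365) = √17250274767390/78365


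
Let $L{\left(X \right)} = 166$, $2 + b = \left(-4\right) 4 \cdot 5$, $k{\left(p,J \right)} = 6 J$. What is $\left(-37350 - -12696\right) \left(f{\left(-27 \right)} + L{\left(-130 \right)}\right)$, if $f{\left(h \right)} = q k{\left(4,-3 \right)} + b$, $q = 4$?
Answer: $-295848$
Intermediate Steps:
$b = -82$ ($b = -2 + \left(-4\right) 4 \cdot 5 = -2 - 80 = -82$)
$f{\left(h \right)} = -154$ ($f{\left(h \right)} = 4 \cdot 6 \left(-3\right) - 82 = 4 \left(-18\right) - 82 = -72 - 82 = -154$)
$\left(-37350 - -12696\right) \left(f{\left(-27 \right)} + L{\left(-130 \right)}\right) = \left(-37350 - -12696\right) \left(-154 + 166\right) = \left(-37350 + 12696\right) 12 = \left(-24654\right) 12 = -295848$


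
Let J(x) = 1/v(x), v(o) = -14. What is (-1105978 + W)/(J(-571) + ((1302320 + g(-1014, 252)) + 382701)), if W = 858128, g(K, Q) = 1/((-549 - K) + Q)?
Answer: -497583660/3382848019 ≈ -0.14709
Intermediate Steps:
g(K, Q) = 1/(-549 + Q - K)
J(x) = -1/14 (J(x) = 1/(-14) = -1/14)
(-1105978 + W)/(J(-571) + ((1302320 + g(-1014, 252)) + 382701)) = (-1105978 + 858128)/(-1/14 + ((1302320 - 1/(549 - 1014 - 1*252)) + 382701)) = -247850/(-1/14 + ((1302320 - 1/(549 - 1014 - 252)) + 382701)) = -247850/(-1/14 + ((1302320 - 1/(-717)) + 382701)) = -247850/(-1/14 + ((1302320 - 1*(-1/717)) + 382701)) = -247850/(-1/14 + ((1302320 + 1/717) + 382701)) = -247850/(-1/14 + (933763441/717 + 382701)) = -247850/(-1/14 + 1208160058/717) = -247850/16914240095/10038 = -247850*10038/16914240095 = -497583660/3382848019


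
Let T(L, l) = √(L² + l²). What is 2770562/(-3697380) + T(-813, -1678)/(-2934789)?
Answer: -1385281/1848690 - √3476653/2934789 ≈ -0.74997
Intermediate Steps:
2770562/(-3697380) + T(-813, -1678)/(-2934789) = 2770562/(-3697380) + √((-813)² + (-1678)²)/(-2934789) = 2770562*(-1/3697380) + √(660969 + 2815684)*(-1/2934789) = -1385281/1848690 + √3476653*(-1/2934789) = -1385281/1848690 - √3476653/2934789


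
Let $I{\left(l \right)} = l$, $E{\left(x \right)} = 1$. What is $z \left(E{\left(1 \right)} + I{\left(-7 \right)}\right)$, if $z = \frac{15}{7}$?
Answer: $- \frac{90}{7} \approx -12.857$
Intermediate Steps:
$z = \frac{15}{7}$ ($z = 15 \cdot \frac{1}{7} = \frac{15}{7} \approx 2.1429$)
$z \left(E{\left(1 \right)} + I{\left(-7 \right)}\right) = \frac{15 \left(1 - 7\right)}{7} = \frac{15}{7} \left(-6\right) = - \frac{90}{7}$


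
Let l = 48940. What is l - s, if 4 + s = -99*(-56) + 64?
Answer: 43336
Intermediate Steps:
s = 5604 (s = -4 + (-99*(-56) + 64) = -4 + (5544 + 64) = -4 + 5608 = 5604)
l - s = 48940 - 1*5604 = 48940 - 5604 = 43336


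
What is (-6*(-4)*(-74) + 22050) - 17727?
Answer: 2547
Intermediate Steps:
(-6*(-4)*(-74) + 22050) - 17727 = (24*(-74) + 22050) - 17727 = (-1776 + 22050) - 17727 = 20274 - 17727 = 2547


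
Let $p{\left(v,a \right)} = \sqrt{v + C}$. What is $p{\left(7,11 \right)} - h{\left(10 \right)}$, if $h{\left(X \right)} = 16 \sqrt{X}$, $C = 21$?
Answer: $- 16 \sqrt{10} + 2 \sqrt{7} \approx -45.305$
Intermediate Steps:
$p{\left(v,a \right)} = \sqrt{21 + v}$ ($p{\left(v,a \right)} = \sqrt{v + 21} = \sqrt{21 + v}$)
$p{\left(7,11 \right)} - h{\left(10 \right)} = \sqrt{21 + 7} - 16 \sqrt{10} = \sqrt{28} - 16 \sqrt{10} = 2 \sqrt{7} - 16 \sqrt{10} = - 16 \sqrt{10} + 2 \sqrt{7}$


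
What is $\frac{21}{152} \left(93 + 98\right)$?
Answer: $\frac{4011}{152} \approx 26.388$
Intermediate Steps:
$\frac{21}{152} \left(93 + 98\right) = 21 \cdot \frac{1}{152} \cdot 191 = \frac{21}{152} \cdot 191 = \frac{4011}{152}$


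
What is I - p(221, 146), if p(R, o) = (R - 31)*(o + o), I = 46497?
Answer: -8983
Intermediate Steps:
p(R, o) = 2*o*(-31 + R) (p(R, o) = (-31 + R)*(2*o) = 2*o*(-31 + R))
I - p(221, 146) = 46497 - 2*146*(-31 + 221) = 46497 - 2*146*190 = 46497 - 1*55480 = 46497 - 55480 = -8983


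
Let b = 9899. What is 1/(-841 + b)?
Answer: 1/9058 ≈ 0.00011040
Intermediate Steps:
1/(-841 + b) = 1/(-841 + 9899) = 1/9058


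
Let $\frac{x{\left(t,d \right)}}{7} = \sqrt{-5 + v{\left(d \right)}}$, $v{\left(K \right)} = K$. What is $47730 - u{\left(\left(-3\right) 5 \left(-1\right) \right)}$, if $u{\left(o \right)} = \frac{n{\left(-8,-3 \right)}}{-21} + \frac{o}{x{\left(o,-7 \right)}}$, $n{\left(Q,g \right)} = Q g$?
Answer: $\frac{334118}{7} + \frac{5 i \sqrt{3}}{14} \approx 47731.0 + 0.61859 i$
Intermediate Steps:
$x{\left(t,d \right)} = 7 \sqrt{-5 + d}$
$u{\left(o \right)} = - \frac{8}{7} - \frac{i o \sqrt{3}}{42}$ ($u{\left(o \right)} = \frac{\left(-8\right) \left(-3\right)}{-21} + \frac{o}{7 \sqrt{-5 - 7}} = 24 \left(- \frac{1}{21}\right) + \frac{o}{7 \sqrt{-12}} = - \frac{8}{7} + \frac{o}{7 \cdot 2 i \sqrt{3}} = - \frac{8}{7} + \frac{o}{14 i \sqrt{3}} = - \frac{8}{7} + o \left(- \frac{i \sqrt{3}}{42}\right) = - \frac{8}{7} - \frac{i o \sqrt{3}}{42}$)
$47730 - u{\left(\left(-3\right) 5 \left(-1\right) \right)} = 47730 - \left(- \frac{8}{7} - \frac{i \left(-3\right) 5 \left(-1\right) \sqrt{3}}{42}\right) = 47730 - \left(- \frac{8}{7} - \frac{i \left(\left(-15\right) \left(-1\right)\right) \sqrt{3}}{42}\right) = 47730 - \left(- \frac{8}{7} - \frac{1}{42} i 15 \sqrt{3}\right) = 47730 - \left(- \frac{8}{7} - \frac{5 i \sqrt{3}}{14}\right) = 47730 + \left(\frac{8}{7} + \frac{5 i \sqrt{3}}{14}\right) = \frac{334118}{7} + \frac{5 i \sqrt{3}}{14}$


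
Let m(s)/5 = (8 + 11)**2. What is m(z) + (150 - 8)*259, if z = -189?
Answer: 38583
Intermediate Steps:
m(s) = 1805 (m(s) = 5*(8 + 11)**2 = 5*19**2 = 5*361 = 1805)
m(z) + (150 - 8)*259 = 1805 + (150 - 8)*259 = 1805 + 142*259 = 1805 + 36778 = 38583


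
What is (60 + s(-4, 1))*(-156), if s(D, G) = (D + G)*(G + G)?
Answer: -8424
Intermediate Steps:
s(D, G) = 2*G*(D + G) (s(D, G) = (D + G)*(2*G) = 2*G*(D + G))
(60 + s(-4, 1))*(-156) = (60 + 2*1*(-4 + 1))*(-156) = (60 + 2*1*(-3))*(-156) = (60 - 6)*(-156) = 54*(-156) = -8424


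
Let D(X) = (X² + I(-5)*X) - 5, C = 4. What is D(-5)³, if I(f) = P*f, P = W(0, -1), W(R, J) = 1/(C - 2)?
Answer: 274625/8 ≈ 34328.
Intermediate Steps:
W(R, J) = ½ (W(R, J) = 1/(4 - 2) = 1/2 = ½)
P = ½ ≈ 0.50000
I(f) = f/2
D(X) = -5 + X² - 5*X/2 (D(X) = (X² + ((½)*(-5))*X) - 5 = (X² - 5*X/2) - 5 = -5 + X² - 5*X/2)
D(-5)³ = (-5 + (-5)² - 5/2*(-5))³ = (-5 + 25 + 25/2)³ = (65/2)³ = 274625/8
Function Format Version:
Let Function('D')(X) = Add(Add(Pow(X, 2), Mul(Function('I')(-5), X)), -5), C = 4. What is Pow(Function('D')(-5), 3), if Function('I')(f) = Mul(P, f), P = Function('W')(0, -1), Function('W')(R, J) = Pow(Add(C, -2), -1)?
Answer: Rational(274625, 8) ≈ 34328.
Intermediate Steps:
Function('W')(R, J) = Rational(1, 2) (Function('W')(R, J) = Pow(Add(4, -2), -1) = Pow(2, -1) = Rational(1, 2))
P = Rational(1, 2) ≈ 0.50000
Function('I')(f) = Mul(Rational(1, 2), f)
Function('D')(X) = Add(-5, Pow(X, 2), Mul(Rational(-5, 2), X)) (Function('D')(X) = Add(Add(Pow(X, 2), Mul(Mul(Rational(1, 2), -5), X)), -5) = Add(Add(Pow(X, 2), Mul(Rational(-5, 2), X)), -5) = Add(-5, Pow(X, 2), Mul(Rational(-5, 2), X)))
Pow(Function('D')(-5), 3) = Pow(Add(-5, Pow(-5, 2), Mul(Rational(-5, 2), -5)), 3) = Pow(Add(-5, 25, Rational(25, 2)), 3) = Pow(Rational(65, 2), 3) = Rational(274625, 8)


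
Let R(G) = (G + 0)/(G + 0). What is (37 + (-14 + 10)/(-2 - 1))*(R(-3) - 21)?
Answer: -2300/3 ≈ -766.67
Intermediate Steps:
R(G) = 1 (R(G) = G/G = 1)
(37 + (-14 + 10)/(-2 - 1))*(R(-3) - 21) = (37 + (-14 + 10)/(-2 - 1))*(1 - 21) = (37 - 4/(-3))*(-20) = (37 - 4*(-⅓))*(-20) = (37 + 4/3)*(-20) = (115/3)*(-20) = -2300/3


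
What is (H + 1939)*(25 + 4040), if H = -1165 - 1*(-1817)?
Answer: 10532415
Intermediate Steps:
H = 652 (H = -1165 + 1817 = 652)
(H + 1939)*(25 + 4040) = (652 + 1939)*(25 + 4040) = 2591*4065 = 10532415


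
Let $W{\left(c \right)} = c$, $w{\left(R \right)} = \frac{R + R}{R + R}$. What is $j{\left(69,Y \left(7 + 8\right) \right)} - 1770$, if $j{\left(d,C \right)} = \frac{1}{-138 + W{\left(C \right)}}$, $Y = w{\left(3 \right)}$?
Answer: $- \frac{217711}{123} \approx -1770.0$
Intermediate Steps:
$w{\left(R \right)} = 1$ ($w{\left(R \right)} = \frac{2 R}{2 R} = 2 R \frac{1}{2 R} = 1$)
$Y = 1$
$j{\left(d,C \right)} = \frac{1}{-138 + C}$
$j{\left(69,Y \left(7 + 8\right) \right)} - 1770 = \frac{1}{-138 + 1 \left(7 + 8\right)} - 1770 = \frac{1}{-138 + 1 \cdot 15} - 1770 = \frac{1}{-138 + 15} - 1770 = \frac{1}{-123} - 1770 = - \frac{1}{123} - 1770 = - \frac{217711}{123}$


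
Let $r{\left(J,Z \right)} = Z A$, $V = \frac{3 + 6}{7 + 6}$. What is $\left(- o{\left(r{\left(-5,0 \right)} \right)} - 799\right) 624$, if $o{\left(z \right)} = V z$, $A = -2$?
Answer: $-498576$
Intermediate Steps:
$V = \frac{9}{13} \approx 0.69231$
$r{\left(J,Z \right)} = - 2 Z$ ($r{\left(J,Z \right)} = Z \left(-2\right) = - 2 Z$)
$o{\left(z \right)} = \frac{9 z}{13}$
$\left(- o{\left(r{\left(-5,0 \right)} \right)} - 799\right) 624 = \left(- \frac{9 \left(\left(-2\right) 0\right)}{13} - 799\right) 624 = \left(- \frac{9 \cdot 0}{13} - 799\right) 624 = \left(\left(-1\right) 0 - 799\right) 624 = \left(0 - 799\right) 624 = \left(-799\right) 624 = -498576$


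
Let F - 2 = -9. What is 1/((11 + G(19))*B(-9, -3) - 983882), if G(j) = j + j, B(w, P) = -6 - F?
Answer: -1/983833 ≈ -1.0164e-6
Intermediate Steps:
F = -7 (F = 2 - 9 = -7)
B(w, P) = 1 (B(w, P) = -6 - 1*(-7) = -6 + 7 = 1)
G(j) = 2*j
1/((11 + G(19))*B(-9, -3) - 983882) = 1/((11 + 2*19)*1 - 983882) = 1/((11 + 38)*1 - 983882) = 1/(49*1 - 983882) = 1/(49 - 983882) = 1/(-983833) = -1/983833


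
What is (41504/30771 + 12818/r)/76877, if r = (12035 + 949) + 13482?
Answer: 248811257/10434582938637 ≈ 2.3845e-5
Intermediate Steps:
r = 26466 (r = 12984 + 13482 = 26466)
(41504/30771 + 12818/r)/76877 = (41504/30771 + 12818/26466)/76877 = (41504*(1/30771) + 12818*(1/26466))*(1/76877) = (41504/30771 + 6409/13233)*(1/76877) = (248811257/135730881)*(1/76877) = 248811257/10434582938637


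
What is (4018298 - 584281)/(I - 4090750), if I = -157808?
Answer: -3434017/4248558 ≈ -0.80828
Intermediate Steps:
(4018298 - 584281)/(I - 4090750) = (4018298 - 584281)/(-157808 - 4090750) = 3434017/(-4248558) = 3434017*(-1/4248558) = -3434017/4248558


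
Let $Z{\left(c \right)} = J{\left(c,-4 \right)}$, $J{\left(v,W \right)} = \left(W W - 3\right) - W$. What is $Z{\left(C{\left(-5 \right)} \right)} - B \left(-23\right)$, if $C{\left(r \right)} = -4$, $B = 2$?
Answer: $63$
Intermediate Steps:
$J{\left(v,W \right)} = -3 + W^{2} - W$ ($J{\left(v,W \right)} = \left(W^{2} - 3\right) - W = \left(-3 + W^{2}\right) - W = -3 + W^{2} - W$)
$Z{\left(c \right)} = 17$ ($Z{\left(c \right)} = -3 + \left(-4\right)^{2} - -4 = -3 + 16 + 4 = 17$)
$Z{\left(C{\left(-5 \right)} \right)} - B \left(-23\right) = 17 - 2 \left(-23\right) = 17 - -46 = 17 + 46 = 63$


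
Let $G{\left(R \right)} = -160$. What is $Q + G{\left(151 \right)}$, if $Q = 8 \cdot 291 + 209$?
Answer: $2377$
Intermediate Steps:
$Q = 2537$ ($Q = 2328 + 209 = 2537$)
$Q + G{\left(151 \right)} = 2537 - 160 = 2377$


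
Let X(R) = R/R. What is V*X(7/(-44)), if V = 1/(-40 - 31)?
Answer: -1/71 ≈ -0.014085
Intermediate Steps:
X(R) = 1
V = -1/71 (V = 1/(-71) = -1/71 ≈ -0.014085)
V*X(7/(-44)) = -1/71*1 = -1/71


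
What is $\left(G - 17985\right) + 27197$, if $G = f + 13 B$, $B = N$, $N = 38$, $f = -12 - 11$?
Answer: $9683$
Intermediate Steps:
$f = -23$
$B = 38$
$G = 471$ ($G = -23 + 13 \cdot 38 = -23 + 494 = 471$)
$\left(G - 17985\right) + 27197 = \left(471 - 17985\right) + 27197 = -17514 + 27197 = 9683$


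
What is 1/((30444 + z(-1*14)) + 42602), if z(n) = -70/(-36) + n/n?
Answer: 18/1314881 ≈ 1.3689e-5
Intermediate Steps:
z(n) = 53/18 (z(n) = -70*(-1/36) + 1 = 35/18 + 1 = 53/18)
1/((30444 + z(-1*14)) + 42602) = 1/((30444 + 53/18) + 42602) = 1/(548045/18 + 42602) = 1/(1314881/18) = 18/1314881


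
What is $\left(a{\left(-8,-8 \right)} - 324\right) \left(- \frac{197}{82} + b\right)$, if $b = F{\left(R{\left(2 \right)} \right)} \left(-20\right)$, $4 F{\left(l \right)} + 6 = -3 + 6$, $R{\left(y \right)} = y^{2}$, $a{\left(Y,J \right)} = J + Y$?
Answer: $- \frac{175610}{41} \approx -4283.2$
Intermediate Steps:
$F{\left(l \right)} = - \frac{3}{4}$ ($F{\left(l \right)} = - \frac{3}{2} + \frac{-3 + 6}{4} = - \frac{3}{2} + \frac{1}{4} \cdot 3 = - \frac{3}{2} + \frac{3}{4} = - \frac{3}{4}$)
$b = 15$ ($b = \left(- \frac{3}{4}\right) \left(-20\right) = 15$)
$\left(a{\left(-8,-8 \right)} - 324\right) \left(- \frac{197}{82} + b\right) = \left(\left(-8 - 8\right) - 324\right) \left(- \frac{197}{82} + 15\right) = \left(-16 - 324\right) \left(\left(-197\right) \frac{1}{82} + 15\right) = - 340 \left(- \frac{197}{82} + 15\right) = \left(-340\right) \frac{1033}{82} = - \frac{175610}{41}$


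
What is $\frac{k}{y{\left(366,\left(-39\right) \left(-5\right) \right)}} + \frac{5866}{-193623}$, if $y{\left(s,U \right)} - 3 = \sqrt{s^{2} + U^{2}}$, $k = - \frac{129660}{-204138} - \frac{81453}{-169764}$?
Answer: $- \frac{215939937113568445}{7123101411615312816} + \frac{2146625153 \sqrt{19109}}{110365525969776} \approx -0.027627$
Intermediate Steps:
$k = \frac{2146625153}{1925293524}$ ($k = \left(-129660\right) \left(- \frac{1}{204138}\right) - - \frac{27151}{56588} = \frac{21610}{34023} + \frac{27151}{56588} = \frac{2146625153}{1925293524} \approx 1.115$)
$y{\left(s,U \right)} = 3 + \sqrt{U^{2} + s^{2}}$ ($y{\left(s,U \right)} = 3 + \sqrt{s^{2} + U^{2}} = 3 + \sqrt{U^{2} + s^{2}}$)
$\frac{k}{y{\left(366,\left(-39\right) \left(-5\right) \right)}} + \frac{5866}{-193623} = \frac{2146625153}{1925293524 \left(3 + \sqrt{\left(\left(-39\right) \left(-5\right)\right)^{2} + 366^{2}}\right)} + \frac{5866}{-193623} = \frac{2146625153}{1925293524 \left(3 + \sqrt{195^{2} + 133956}\right)} + 5866 \left(- \frac{1}{193623}\right) = \frac{2146625153}{1925293524 \left(3 + \sqrt{38025 + 133956}\right)} - \frac{5866}{193623} = \frac{2146625153}{1925293524 \left(3 + \sqrt{171981}\right)} - \frac{5866}{193623} = \frac{2146625153}{1925293524 \left(3 + 3 \sqrt{19109}\right)} - \frac{5866}{193623} = - \frac{5866}{193623} + \frac{2146625153}{1925293524 \left(3 + 3 \sqrt{19109}\right)}$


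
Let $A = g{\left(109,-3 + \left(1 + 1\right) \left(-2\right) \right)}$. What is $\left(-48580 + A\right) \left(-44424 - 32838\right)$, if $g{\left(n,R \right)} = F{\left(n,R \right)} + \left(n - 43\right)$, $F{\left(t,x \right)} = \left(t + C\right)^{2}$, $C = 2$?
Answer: $2796343566$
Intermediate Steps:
$F{\left(t,x \right)} = \left(2 + t\right)^{2}$ ($F{\left(t,x \right)} = \left(t + 2\right)^{2} = \left(2 + t\right)^{2}$)
$g{\left(n,R \right)} = -43 + n + \left(2 + n\right)^{2}$ ($g{\left(n,R \right)} = \left(2 + n\right)^{2} + \left(n - 43\right) = \left(2 + n\right)^{2} + \left(-43 + n\right) = -43 + n + \left(2 + n\right)^{2}$)
$A = 12387$ ($A = -43 + 109 + \left(2 + 109\right)^{2} = -43 + 109 + 111^{2} = -43 + 109 + 12321 = 12387$)
$\left(-48580 + A\right) \left(-44424 - 32838\right) = \left(-48580 + 12387\right) \left(-44424 - 32838\right) = \left(-36193\right) \left(-77262\right) = 2796343566$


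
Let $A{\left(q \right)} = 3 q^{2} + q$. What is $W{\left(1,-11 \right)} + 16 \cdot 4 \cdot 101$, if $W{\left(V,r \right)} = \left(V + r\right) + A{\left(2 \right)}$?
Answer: $6468$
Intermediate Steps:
$A{\left(q \right)} = q + 3 q^{2}$
$W{\left(V,r \right)} = 14 + V + r$ ($W{\left(V,r \right)} = \left(V + r\right) + 2 \left(1 + 3 \cdot 2\right) = \left(V + r\right) + 2 \left(1 + 6\right) = \left(V + r\right) + 2 \cdot 7 = \left(V + r\right) + 14 = 14 + V + r$)
$W{\left(1,-11 \right)} + 16 \cdot 4 \cdot 101 = \left(14 + 1 - 11\right) + 16 \cdot 4 \cdot 101 = 4 + 64 \cdot 101 = 4 + 6464 = 6468$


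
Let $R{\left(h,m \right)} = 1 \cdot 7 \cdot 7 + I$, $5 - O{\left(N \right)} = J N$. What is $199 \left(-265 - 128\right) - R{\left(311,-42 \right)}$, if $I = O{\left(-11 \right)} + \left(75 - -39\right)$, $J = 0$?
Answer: $-78375$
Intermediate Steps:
$O{\left(N \right)} = 5$ ($O{\left(N \right)} = 5 - 0 N = 5 - 0 = 5 + 0 = 5$)
$I = 119$ ($I = 5 + \left(75 - -39\right) = 5 + \left(75 + 39\right) = 5 + 114 = 119$)
$R{\left(h,m \right)} = 168$ ($R{\left(h,m \right)} = 1 \cdot 7 \cdot 7 + 119 = 7 \cdot 7 + 119 = 49 + 119 = 168$)
$199 \left(-265 - 128\right) - R{\left(311,-42 \right)} = 199 \left(-265 - 128\right) - 168 = 199 \left(-393\right) - 168 = -78207 - 168 = -78375$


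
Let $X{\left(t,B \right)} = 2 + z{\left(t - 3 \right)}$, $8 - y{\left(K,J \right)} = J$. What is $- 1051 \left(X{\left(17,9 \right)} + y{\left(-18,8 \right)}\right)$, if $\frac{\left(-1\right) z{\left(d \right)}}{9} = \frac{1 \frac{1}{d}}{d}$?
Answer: $- \frac{402533}{196} \approx -2053.7$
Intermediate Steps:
$y{\left(K,J \right)} = 8 - J$
$z{\left(d \right)} = - \frac{9}{d^{2}}$ ($z{\left(d \right)} = - 9 \frac{1 \frac{1}{d}}{d} = - 9 \frac{1}{d d} = - \frac{9}{d^{2}}$)
$X{\left(t,B \right)} = 2 - \frac{9}{\left(-3 + t\right)^{2}}$ ($X{\left(t,B \right)} = 2 - \frac{9}{\left(t - 3\right)^{2}} = 2 - \frac{9}{\left(-3 + t\right)^{2}}$)
$- 1051 \left(X{\left(17,9 \right)} + y{\left(-18,8 \right)}\right) = - 1051 \left(\left(2 - \frac{9}{\left(-3 + 17\right)^{2}}\right) + \left(8 - 8\right)\right) = - 1051 \left(\left(2 - \frac{9}{196}\right) + \left(8 - 8\right)\right) = - 1051 \left(\left(2 - \frac{9}{196}\right) + 0\right) = - 1051 \left(\frac{383}{196} + 0\right) = \left(-1051\right) \frac{383}{196} = - \frac{402533}{196}$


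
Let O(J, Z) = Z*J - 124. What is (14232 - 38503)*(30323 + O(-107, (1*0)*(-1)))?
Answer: -732959929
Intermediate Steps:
O(J, Z) = -124 + J*Z (O(J, Z) = J*Z - 124 = -124 + J*Z)
(14232 - 38503)*(30323 + O(-107, (1*0)*(-1))) = (14232 - 38503)*(30323 + (-124 - 107*1*0*(-1))) = -24271*(30323 + (-124 - 0*(-1))) = -24271*(30323 + (-124 - 107*0)) = -24271*(30323 + (-124 + 0)) = -24271*(30323 - 124) = -24271*30199 = -732959929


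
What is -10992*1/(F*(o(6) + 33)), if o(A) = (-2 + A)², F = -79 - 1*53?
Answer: 916/539 ≈ 1.6994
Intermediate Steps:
F = -132 (F = -79 - 53 = -132)
-10992*1/(F*(o(6) + 33)) = -10992*(-1/(132*((-2 + 6)² + 33))) = -10992*(-1/(132*(4² + 33))) = -10992*(-1/(132*(16 + 33))) = -10992/((-132*49)) = -10992/(-6468) = -10992*(-1/6468) = 916/539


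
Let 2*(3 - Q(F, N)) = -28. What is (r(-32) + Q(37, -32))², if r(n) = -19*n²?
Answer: 377874721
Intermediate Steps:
Q(F, N) = 17 (Q(F, N) = 3 - ½*(-28) = 3 + 14 = 17)
(r(-32) + Q(37, -32))² = (-19*(-32)² + 17)² = (-19*1024 + 17)² = (-19456 + 17)² = (-19439)² = 377874721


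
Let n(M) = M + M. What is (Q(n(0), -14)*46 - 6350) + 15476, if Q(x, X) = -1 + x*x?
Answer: 9080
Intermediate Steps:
n(M) = 2*M
Q(x, X) = -1 + x**2
(Q(n(0), -14)*46 - 6350) + 15476 = ((-1 + (2*0)**2)*46 - 6350) + 15476 = ((-1 + 0**2)*46 - 6350) + 15476 = ((-1 + 0)*46 - 6350) + 15476 = (-1*46 - 6350) + 15476 = (-46 - 6350) + 15476 = -6396 + 15476 = 9080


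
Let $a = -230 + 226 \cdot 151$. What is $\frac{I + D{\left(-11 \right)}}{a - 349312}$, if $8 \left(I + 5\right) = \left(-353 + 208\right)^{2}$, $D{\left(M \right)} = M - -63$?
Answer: $- \frac{21401}{2523328} \approx -0.0084813$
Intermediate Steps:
$D{\left(M \right)} = 63 + M$ ($D{\left(M \right)} = M + 63 = 63 + M$)
$a = 33896$ ($a = -230 + 34126 = 33896$)
$I = \frac{20985}{8}$ ($I = -5 + \frac{\left(-353 + 208\right)^{2}}{8} = -5 + \frac{\left(-145\right)^{2}}{8} = -5 + \frac{1}{8} \cdot 21025 = -5 + \frac{21025}{8} = \frac{20985}{8} \approx 2623.1$)
$\frac{I + D{\left(-11 \right)}}{a - 349312} = \frac{\frac{20985}{8} + \left(63 - 11\right)}{33896 - 349312} = \frac{\frac{20985}{8} + 52}{-315416} = \frac{21401}{8} \left(- \frac{1}{315416}\right) = - \frac{21401}{2523328}$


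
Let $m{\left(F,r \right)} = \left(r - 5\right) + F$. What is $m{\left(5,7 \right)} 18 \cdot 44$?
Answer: $5544$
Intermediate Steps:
$m{\left(F,r \right)} = -5 + F + r$ ($m{\left(F,r \right)} = \left(-5 + r\right) + F = -5 + F + r$)
$m{\left(5,7 \right)} 18 \cdot 44 = \left(-5 + 5 + 7\right) 18 \cdot 44 = 7 \cdot 18 \cdot 44 = 126 \cdot 44 = 5544$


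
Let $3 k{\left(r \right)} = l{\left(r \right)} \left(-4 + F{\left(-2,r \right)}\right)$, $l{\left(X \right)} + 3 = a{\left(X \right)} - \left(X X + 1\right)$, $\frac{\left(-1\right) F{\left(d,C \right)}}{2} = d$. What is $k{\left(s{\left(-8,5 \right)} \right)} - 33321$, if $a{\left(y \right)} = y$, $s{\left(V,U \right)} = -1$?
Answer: $-33321$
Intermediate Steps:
$F{\left(d,C \right)} = - 2 d$
$l{\left(X \right)} = -4 + X - X^{2}$ ($l{\left(X \right)} = -3 - \left(1 - X + X X\right) = -3 - \left(1 + X^{2} - X\right) = -4 + X - X^{2}$)
$k{\left(r \right)} = 0$ ($k{\left(r \right)} = \frac{\left(-4 + r - r^{2}\right) \left(-4 - -4\right)}{3} = \frac{\left(-4 + r - r^{2}\right) \left(-4 + 4\right)}{3} = \frac{\left(-4 + r - r^{2}\right) 0}{3} = \frac{1}{3} \cdot 0 = 0$)
$k{\left(s{\left(-8,5 \right)} \right)} - 33321 = 0 - 33321 = -33321$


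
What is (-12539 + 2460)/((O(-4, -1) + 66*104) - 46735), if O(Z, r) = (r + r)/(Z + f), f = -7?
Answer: 110869/438579 ≈ 0.25279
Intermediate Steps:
O(Z, r) = 2*r/(-7 + Z) (O(Z, r) = (r + r)/(Z - 7) = (2*r)/(-7 + Z) = 2*r/(-7 + Z))
(-12539 + 2460)/((O(-4, -1) + 66*104) - 46735) = (-12539 + 2460)/((2*(-1)/(-7 - 4) + 66*104) - 46735) = -10079/((2*(-1)/(-11) + 6864) - 46735) = -10079/((2*(-1)*(-1/11) + 6864) - 46735) = -10079/((2/11 + 6864) - 46735) = -10079/(75506/11 - 46735) = -10079/(-438579/11) = -10079*(-11/438579) = 110869/438579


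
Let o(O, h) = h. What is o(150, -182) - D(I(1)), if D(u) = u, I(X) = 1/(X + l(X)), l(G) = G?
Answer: -365/2 ≈ -182.50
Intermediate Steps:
I(X) = 1/(2*X) (I(X) = 1/(X + X) = 1/(2*X))
o(150, -182) - D(I(1)) = -182 - 1/(2*1) = -182 - 1/2 = -365/2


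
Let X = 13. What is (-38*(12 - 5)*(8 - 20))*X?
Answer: 41496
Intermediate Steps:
(-38*(12 - 5)*(8 - 20))*X = -38*(12 - 5)*(8 - 20)*13 = -266*(-12)*13 = -38*(-84)*13 = 3192*13 = 41496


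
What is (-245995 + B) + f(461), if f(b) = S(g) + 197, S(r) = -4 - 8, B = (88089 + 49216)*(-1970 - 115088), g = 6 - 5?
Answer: -16072894500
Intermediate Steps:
g = 1
B = -16072648690 (B = 137305*(-117058) = -16072648690)
S(r) = -12
f(b) = 185 (f(b) = -12 + 197 = 185)
(-245995 + B) + f(461) = (-245995 - 16072648690) + 185 = -16072894685 + 185 = -16072894500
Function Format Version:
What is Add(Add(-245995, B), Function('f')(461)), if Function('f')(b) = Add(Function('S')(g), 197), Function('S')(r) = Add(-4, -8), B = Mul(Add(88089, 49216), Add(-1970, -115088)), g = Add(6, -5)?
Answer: -16072894500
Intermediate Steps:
g = 1
B = -16072648690 (B = Mul(137305, -117058) = -16072648690)
Function('S')(r) = -12
Function('f')(b) = 185 (Function('f')(b) = Add(-12, 197) = 185)
Add(Add(-245995, B), Function('f')(461)) = Add(Add(-245995, -16072648690), 185) = Add(-16072894685, 185) = -16072894500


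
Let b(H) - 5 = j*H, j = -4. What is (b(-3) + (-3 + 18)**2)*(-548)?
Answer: -132616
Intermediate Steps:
b(H) = 5 - 4*H
(b(-3) + (-3 + 18)**2)*(-548) = ((5 - 4*(-3)) + (-3 + 18)**2)*(-548) = ((5 + 12) + 15**2)*(-548) = (17 + 225)*(-548) = 242*(-548) = -132616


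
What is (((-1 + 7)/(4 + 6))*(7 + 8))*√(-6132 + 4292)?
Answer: 36*I*√115 ≈ 386.06*I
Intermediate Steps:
(((-1 + 7)/(4 + 6))*(7 + 8))*√(-6132 + 4292) = ((6/10)*15)*√(-1840) = ((6*(⅒))*15)*(4*I*√115) = ((⅗)*15)*(4*I*√115) = 9*(4*I*√115) = 36*I*√115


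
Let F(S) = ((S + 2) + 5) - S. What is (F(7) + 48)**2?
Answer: 3025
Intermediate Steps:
F(S) = 7 (F(S) = ((2 + S) + 5) - S = (7 + S) - S = 7)
(F(7) + 48)**2 = (7 + 48)**2 = 55**2 = 3025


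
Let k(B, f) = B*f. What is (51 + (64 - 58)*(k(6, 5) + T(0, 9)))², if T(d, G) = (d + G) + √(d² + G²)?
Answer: 114921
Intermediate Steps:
T(d, G) = G + d + √(G² + d²) (T(d, G) = (G + d) + √(G² + d²) = G + d + √(G² + d²))
(51 + (64 - 58)*(k(6, 5) + T(0, 9)))² = (51 + (64 - 58)*(6*5 + (9 + 0 + √(9² + 0²))))² = (51 + 6*(30 + (9 + 0 + √(81 + 0))))² = (51 + 6*(30 + (9 + 0 + √81)))² = (51 + 6*(30 + (9 + 0 + 9)))² = (51 + 6*(30 + 18))² = (51 + 6*48)² = (51 + 288)² = 339² = 114921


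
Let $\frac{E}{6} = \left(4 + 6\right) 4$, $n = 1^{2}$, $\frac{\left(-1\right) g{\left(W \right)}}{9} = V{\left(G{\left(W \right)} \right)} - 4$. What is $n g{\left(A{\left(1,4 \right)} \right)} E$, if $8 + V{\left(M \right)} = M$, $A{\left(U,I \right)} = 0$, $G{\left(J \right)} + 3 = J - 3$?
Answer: $38880$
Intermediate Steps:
$G{\left(J \right)} = -6 + J$ ($G{\left(J \right)} = -3 + \left(J - 3\right) = -3 + \left(-3 + J\right) = -6 + J$)
$V{\left(M \right)} = -8 + M$
$g{\left(W \right)} = 162 - 9 W$ ($g{\left(W \right)} = - 9 \left(\left(-8 + \left(-6 + W\right)\right) - 4\right) = - 9 \left(\left(-14 + W\right) - 4\right) = - 9 \left(-18 + W\right) = 162 - 9 W$)
$n = 1$
$E = 240$ ($E = 6 \left(4 + 6\right) 4 = 6 \cdot 10 \cdot 4 = 6 \cdot 40 = 240$)
$n g{\left(A{\left(1,4 \right)} \right)} E = 1 \left(162 - 0\right) 240 = 1 \left(162 + 0\right) 240 = 1 \cdot 162 \cdot 240 = 162 \cdot 240 = 38880$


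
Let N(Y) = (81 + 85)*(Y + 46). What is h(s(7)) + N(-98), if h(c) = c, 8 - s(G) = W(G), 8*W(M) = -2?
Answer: -34495/4 ≈ -8623.8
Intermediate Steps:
W(M) = -1/4 (W(M) = (1/8)*(-2) = -1/4)
s(G) = 33/4 (s(G) = 8 - 1*(-1/4) = 8 + 1/4 = 33/4)
N(Y) = 7636 + 166*Y (N(Y) = 166*(46 + Y) = 7636 + 166*Y)
h(s(7)) + N(-98) = 33/4 + (7636 + 166*(-98)) = 33/4 + (7636 - 16268) = 33/4 - 8632 = -34495/4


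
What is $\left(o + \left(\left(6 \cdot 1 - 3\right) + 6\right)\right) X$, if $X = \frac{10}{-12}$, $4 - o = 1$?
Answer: $-10$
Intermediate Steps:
$o = 3$ ($o = 4 - 1 = 3$)
$X = - \frac{5}{6}$ ($X = 10 \left(- \frac{1}{12}\right) = - \frac{5}{6} \approx -0.83333$)
$\left(o + \left(\left(6 \cdot 1 - 3\right) + 6\right)\right) X = \left(3 + \left(\left(6 \cdot 1 - 3\right) + 6\right)\right) \left(- \frac{5}{6}\right) = \left(3 + \left(\left(6 - 3\right) + 6\right)\right) \left(- \frac{5}{6}\right) = \left(3 + \left(3 + 6\right)\right) \left(- \frac{5}{6}\right) = \left(3 + 9\right) \left(- \frac{5}{6}\right) = 12 \left(- \frac{5}{6}\right) = -10$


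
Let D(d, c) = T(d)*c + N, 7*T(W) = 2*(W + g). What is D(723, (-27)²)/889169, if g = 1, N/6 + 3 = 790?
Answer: 1088646/6224183 ≈ 0.17491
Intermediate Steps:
N = 4722 (N = -18 + 6*790 = -18 + 4740 = 4722)
T(W) = 2/7 + 2*W/7 (T(W) = (2*(W + 1))/7 = (2*(1 + W))/7 = (2 + 2*W)/7 = 2/7 + 2*W/7)
D(d, c) = 4722 + c*(2/7 + 2*d/7) (D(d, c) = (2/7 + 2*d/7)*c + 4722 = c*(2/7 + 2*d/7) + 4722 = 4722 + c*(2/7 + 2*d/7))
D(723, (-27)²)/889169 = (4722 + (2/7)*(-27)²*(1 + 723))/889169 = (4722 + (2/7)*729*724)*(1/889169) = (4722 + 1055592/7)*(1/889169) = (1088646/7)*(1/889169) = 1088646/6224183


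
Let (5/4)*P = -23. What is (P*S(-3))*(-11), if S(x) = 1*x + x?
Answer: -6072/5 ≈ -1214.4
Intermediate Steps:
S(x) = 2*x (S(x) = x + x = 2*x)
P = -92/5 (P = (4/5)*(-23) = -92/5 ≈ -18.400)
(P*S(-3))*(-11) = -184*(-3)/5*(-11) = -92/5*(-6)*(-11) = (552/5)*(-11) = -6072/5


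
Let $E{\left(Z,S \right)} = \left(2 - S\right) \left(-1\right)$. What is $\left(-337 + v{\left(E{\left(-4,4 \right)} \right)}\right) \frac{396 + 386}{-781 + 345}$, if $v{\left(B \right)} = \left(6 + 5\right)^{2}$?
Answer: $\frac{42228}{109} \approx 387.41$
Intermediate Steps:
$E{\left(Z,S \right)} = -2 + S$
$v{\left(B \right)} = 121$ ($v{\left(B \right)} = 11^{2} = 121$)
$\left(-337 + v{\left(E{\left(-4,4 \right)} \right)}\right) \frac{396 + 386}{-781 + 345} = \left(-337 + 121\right) \frac{396 + 386}{-781 + 345} = - 216 \frac{782}{-436} = - 216 \cdot 782 \left(- \frac{1}{436}\right) = \left(-216\right) \left(- \frac{391}{218}\right) = \frac{42228}{109}$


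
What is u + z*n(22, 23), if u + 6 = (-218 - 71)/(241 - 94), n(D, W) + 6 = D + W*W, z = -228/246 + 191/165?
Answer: 2603060/22099 ≈ 117.79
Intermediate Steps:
z = 1561/6765 (z = -228*1/246 + 191*(1/165) = -38/41 + 191/165 = 1561/6765 ≈ 0.23075)
n(D, W) = -6 + D + W² (n(D, W) = -6 + (D + W*W) = -6 + (D + W²) = -6 + D + W²)
u = -1171/147 (u = -6 + (-218 - 71)/(241 - 94) = -6 - 289/147 = -1171/147 ≈ -7.9660)
u + z*n(22, 23) = -1171/147 + 1561*(-6 + 22 + 23²)/6765 = -1171/147 + 1561*(-6 + 22 + 529)/6765 = -1171/147 + (1561/6765)*545 = -1171/147 + 170149/1353 = 2603060/22099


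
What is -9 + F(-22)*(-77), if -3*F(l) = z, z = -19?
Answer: -1490/3 ≈ -496.67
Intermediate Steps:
F(l) = 19/3 (F(l) = -⅓*(-19) = 19/3)
-9 + F(-22)*(-77) = -9 + (19/3)*(-77) = -9 - 1463/3 = -1490/3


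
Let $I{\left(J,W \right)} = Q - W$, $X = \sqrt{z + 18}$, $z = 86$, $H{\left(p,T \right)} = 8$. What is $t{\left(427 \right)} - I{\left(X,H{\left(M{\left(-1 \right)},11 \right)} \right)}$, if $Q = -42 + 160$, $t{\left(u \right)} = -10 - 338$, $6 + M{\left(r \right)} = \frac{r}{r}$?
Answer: $-458$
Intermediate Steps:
$M{\left(r \right)} = -5$ ($M{\left(r \right)} = -6 + \frac{r}{r} = -6 + 1 = -5$)
$t{\left(u \right)} = -348$
$Q = 118$
$X = 2 \sqrt{26}$ ($X = \sqrt{86 + 18} = \sqrt{104} = 2 \sqrt{26} \approx 10.198$)
$I{\left(J,W \right)} = 118 - W$
$t{\left(427 \right)} - I{\left(X,H{\left(M{\left(-1 \right)},11 \right)} \right)} = -348 - \left(118 - 8\right) = -348 - 110 = -458$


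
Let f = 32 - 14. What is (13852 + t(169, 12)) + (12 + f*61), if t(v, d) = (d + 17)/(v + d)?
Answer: 2708151/181 ≈ 14962.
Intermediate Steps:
t(v, d) = (17 + d)/(d + v)
f = 18
(13852 + t(169, 12)) + (12 + f*61) = (13852 + (17 + 12)/(12 + 169)) + (12 + 18*61) = (13852 + 29/181) + (12 + 1098) = (13852 + (1/181)*29) + 1110 = (13852 + 29/181) + 1110 = 2507241/181 + 1110 = 2708151/181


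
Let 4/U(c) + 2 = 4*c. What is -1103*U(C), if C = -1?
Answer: 2206/3 ≈ 735.33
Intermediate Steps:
U(c) = 4/(-2 + 4*c)
-1103*U(C) = -2206/(-1 + 2*(-1)) = -2206/(-1 - 2) = -2206/(-3) = -2206*(-1)/3 = -1103*(-⅔) = 2206/3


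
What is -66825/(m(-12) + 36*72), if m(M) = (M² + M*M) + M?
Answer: -22275/956 ≈ -23.300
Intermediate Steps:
m(M) = M + 2*M² (m(M) = (M² + M²) + M = 2*M² + M = M + 2*M²)
-66825/(m(-12) + 36*72) = -66825/(-12*(1 + 2*(-12)) + 36*72) = -66825/(-12*(1 - 24) + 2592) = -66825/(-12*(-23) + 2592) = -66825/(276 + 2592) = -66825/2868 = -66825*1/2868 = -22275/956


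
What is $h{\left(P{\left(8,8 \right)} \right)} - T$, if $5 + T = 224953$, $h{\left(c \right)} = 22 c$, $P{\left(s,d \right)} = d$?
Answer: $-224772$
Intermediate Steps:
$T = 224948$ ($T = -5 + 224953 = 224948$)
$h{\left(P{\left(8,8 \right)} \right)} - T = 22 \cdot 8 - 224948 = 176 - 224948 = -224772$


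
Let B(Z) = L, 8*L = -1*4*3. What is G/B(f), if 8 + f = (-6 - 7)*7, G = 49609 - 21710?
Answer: -55798/3 ≈ -18599.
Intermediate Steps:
G = 27899
L = -3/2 (L = (-1*4*3)/8 = (-4*3)/8 = (1/8)*(-12) = -3/2 ≈ -1.5000)
f = -99 (f = -8 + (-6 - 7)*7 = -8 - 13*7 = -8 - 91 = -99)
B(Z) = -3/2
G/B(f) = 27899/(-3/2) = 27899*(-2/3) = -55798/3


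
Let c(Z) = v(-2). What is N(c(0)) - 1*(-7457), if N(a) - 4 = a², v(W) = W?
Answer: 7465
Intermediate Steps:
c(Z) = -2
N(a) = 4 + a²
N(c(0)) - 1*(-7457) = (4 + (-2)²) - 1*(-7457) = (4 + 4) + 7457 = 8 + 7457 = 7465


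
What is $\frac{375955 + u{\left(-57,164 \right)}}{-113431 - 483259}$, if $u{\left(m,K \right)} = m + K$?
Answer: $- \frac{188031}{298345} \approx -0.63025$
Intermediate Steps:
$u{\left(m,K \right)} = K + m$
$\frac{375955 + u{\left(-57,164 \right)}}{-113431 - 483259} = \frac{375955 + \left(164 - 57\right)}{-113431 - 483259} = \frac{375955 + 107}{-596690} = 376062 \left(- \frac{1}{596690}\right) = - \frac{188031}{298345}$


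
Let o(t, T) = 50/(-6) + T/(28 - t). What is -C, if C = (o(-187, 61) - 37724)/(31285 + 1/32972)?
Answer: 802445235184/665336218545 ≈ 1.2061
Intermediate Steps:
o(t, T) = -25/3 + T/(28 - t) (o(t, T) = 50*(-⅙) + T/(28 - t) = -25/3 + T/(28 - t))
C = -802445235184/665336218545 (C = ((700 - 25*(-187) - 3*61)/(3*(-28 - 187)) - 37724)/(31285 + 1/32972) = ((⅓)*(700 + 4675 - 183)/(-215) - 37724)/(31285 + 1/32972) = ((⅓)*(-1/215)*5192 - 37724)/(1031529021/32972) = (-5192/645 - 37724)*(32972/1031529021) = -24337172/645*32972/1031529021 = -802445235184/665336218545 ≈ -1.2061)
-C = -1*(-802445235184/665336218545) = 802445235184/665336218545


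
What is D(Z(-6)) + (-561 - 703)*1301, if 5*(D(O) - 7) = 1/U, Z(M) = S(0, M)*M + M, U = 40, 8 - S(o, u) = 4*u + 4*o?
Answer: -328891399/200 ≈ -1.6445e+6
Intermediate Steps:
S(o, u) = 8 - 4*o - 4*u (S(o, u) = 8 - (4*u + 4*o) = 8 - (4*o + 4*u) = 8 + (-4*o - 4*u) = 8 - 4*o - 4*u)
Z(M) = M + M*(8 - 4*M) (Z(M) = (8 - 4*0 - 4*M)*M + M = (8 + 0 - 4*M)*M + M = (8 - 4*M)*M + M = M*(8 - 4*M) + M = M + M*(8 - 4*M))
D(O) = 1401/200 (D(O) = 7 + (1/5)/40 = 7 + (1/5)*(1/40) = 7 + 1/200 = 1401/200)
D(Z(-6)) + (-561 - 703)*1301 = 1401/200 + (-561 - 703)*1301 = 1401/200 - 1264*1301 = 1401/200 - 1644464 = -328891399/200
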